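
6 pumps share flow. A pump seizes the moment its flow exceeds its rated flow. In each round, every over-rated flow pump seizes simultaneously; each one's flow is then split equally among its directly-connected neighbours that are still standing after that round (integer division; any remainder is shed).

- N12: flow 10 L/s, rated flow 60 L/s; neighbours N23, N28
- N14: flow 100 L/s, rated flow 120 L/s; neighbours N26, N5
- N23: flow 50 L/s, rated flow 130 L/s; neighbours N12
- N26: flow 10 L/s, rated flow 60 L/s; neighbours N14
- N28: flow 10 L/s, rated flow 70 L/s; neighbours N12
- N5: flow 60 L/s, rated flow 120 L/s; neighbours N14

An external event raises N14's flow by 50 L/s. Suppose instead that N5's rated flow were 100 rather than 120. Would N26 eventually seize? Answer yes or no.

yes

With N5's rated flow at 100:
Round 1 — N14 at 150 > 120. N14 seizes.
  N14 sheds 150 L/s to N26, N5: 75 each.
    N26: 10+75 = 85 > 60
    N5: 60+75 = 135 > 100
Round 2 — N26, N5 seize.
  N26 sheds 85 L/s: no online neighbours, lost.
  N5 sheds 135 L/s: no online neighbours, lost.
No further seizures.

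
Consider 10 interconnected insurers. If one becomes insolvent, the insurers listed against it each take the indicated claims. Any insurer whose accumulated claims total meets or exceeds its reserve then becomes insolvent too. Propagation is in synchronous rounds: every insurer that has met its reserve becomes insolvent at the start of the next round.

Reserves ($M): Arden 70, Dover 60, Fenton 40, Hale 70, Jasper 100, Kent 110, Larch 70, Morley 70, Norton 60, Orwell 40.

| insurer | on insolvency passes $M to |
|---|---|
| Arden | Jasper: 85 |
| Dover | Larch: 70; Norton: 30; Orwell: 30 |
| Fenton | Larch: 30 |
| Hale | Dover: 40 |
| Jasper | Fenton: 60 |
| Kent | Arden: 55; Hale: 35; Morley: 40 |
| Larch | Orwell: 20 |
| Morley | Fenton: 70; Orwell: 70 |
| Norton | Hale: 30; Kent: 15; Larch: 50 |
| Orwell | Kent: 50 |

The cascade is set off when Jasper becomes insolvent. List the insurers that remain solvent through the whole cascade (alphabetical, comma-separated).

Round 1 — Jasper becomes insolvent (initial).
  Fenton: +60 → 60 ≥ 40
Round 2 — Fenton becomes insolvent.
  Larch: +30 → 30 < 70
No further insolvencies.

Arden, Dover, Hale, Kent, Larch, Morley, Norton, Orwell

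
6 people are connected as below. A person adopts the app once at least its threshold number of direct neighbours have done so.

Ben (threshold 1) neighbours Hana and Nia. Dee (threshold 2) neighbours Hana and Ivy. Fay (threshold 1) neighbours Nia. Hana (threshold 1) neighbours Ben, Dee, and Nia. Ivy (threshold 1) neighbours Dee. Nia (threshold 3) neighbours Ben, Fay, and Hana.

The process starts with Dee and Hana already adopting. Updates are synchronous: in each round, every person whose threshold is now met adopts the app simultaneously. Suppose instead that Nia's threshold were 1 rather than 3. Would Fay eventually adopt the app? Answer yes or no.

yes

With Nia's threshold at 1:
Round 1 — Dee, Hana adopt the app (initial).
Round 2 — checking thresholds:
  Ben: 1 of 2 neighbours ≥ 1, adopts the app.
  Ivy: 1 of 1 neighbours ≥ 1, adopts the app.
  Nia: 1 of 3 neighbours ≥ 1, adopts the app.
Round 3 — checking thresholds:
  Fay: 1 of 1 neighbours ≥ 1, adopts the app.
Round 4 — no new adoptions; cascade stops.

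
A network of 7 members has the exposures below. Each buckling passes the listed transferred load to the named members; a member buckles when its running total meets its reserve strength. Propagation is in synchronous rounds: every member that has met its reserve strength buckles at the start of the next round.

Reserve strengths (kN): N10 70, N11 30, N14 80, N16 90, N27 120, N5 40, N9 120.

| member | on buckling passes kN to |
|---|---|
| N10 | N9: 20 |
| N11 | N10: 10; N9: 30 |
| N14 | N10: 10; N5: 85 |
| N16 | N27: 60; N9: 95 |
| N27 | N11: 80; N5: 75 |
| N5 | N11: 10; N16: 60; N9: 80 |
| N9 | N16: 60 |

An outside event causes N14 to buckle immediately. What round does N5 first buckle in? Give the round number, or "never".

2

Round 1 — N14 buckles (initial).
  N10: +10 → 10 < 70
  N5: +85 → 85 ≥ 40
Round 2 — N5 buckles.
  N11: +10 → 10 < 30
  N16: +60 → 60 < 90
  N9: +80 → 80 < 120
No further bucklings.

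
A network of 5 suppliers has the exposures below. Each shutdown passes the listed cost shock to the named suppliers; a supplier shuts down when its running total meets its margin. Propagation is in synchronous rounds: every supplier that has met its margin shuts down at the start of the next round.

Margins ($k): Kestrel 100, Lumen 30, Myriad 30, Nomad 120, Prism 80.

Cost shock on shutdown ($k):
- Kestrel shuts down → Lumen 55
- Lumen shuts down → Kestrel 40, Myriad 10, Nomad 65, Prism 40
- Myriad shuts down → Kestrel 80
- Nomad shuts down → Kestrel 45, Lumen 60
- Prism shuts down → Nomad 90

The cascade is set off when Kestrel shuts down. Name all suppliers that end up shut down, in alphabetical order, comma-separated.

Kestrel, Lumen

Round 1 — Kestrel shuts down (initial).
  Lumen: +55 → 55 ≥ 30
Round 2 — Lumen shuts down.
  Myriad: +10 → 10 < 30
  Nomad: +65 → 65 < 120
  Prism: +40 → 40 < 80
No further shutdowns.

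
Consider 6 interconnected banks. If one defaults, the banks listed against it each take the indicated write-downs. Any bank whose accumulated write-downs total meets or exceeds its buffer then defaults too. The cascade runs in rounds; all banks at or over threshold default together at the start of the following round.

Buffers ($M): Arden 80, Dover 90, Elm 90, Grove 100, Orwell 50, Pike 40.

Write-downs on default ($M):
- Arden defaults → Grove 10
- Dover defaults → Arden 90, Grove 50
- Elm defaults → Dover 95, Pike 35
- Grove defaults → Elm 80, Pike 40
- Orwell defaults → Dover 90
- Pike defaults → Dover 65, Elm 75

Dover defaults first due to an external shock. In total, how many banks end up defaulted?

2

Round 1 — Dover defaults (initial).
  Arden: +90 → 90 ≥ 80
  Grove: +50 → 50 < 100
Round 2 — Arden defaults.
  Grove: +10 → 60 < 100
No further defaults.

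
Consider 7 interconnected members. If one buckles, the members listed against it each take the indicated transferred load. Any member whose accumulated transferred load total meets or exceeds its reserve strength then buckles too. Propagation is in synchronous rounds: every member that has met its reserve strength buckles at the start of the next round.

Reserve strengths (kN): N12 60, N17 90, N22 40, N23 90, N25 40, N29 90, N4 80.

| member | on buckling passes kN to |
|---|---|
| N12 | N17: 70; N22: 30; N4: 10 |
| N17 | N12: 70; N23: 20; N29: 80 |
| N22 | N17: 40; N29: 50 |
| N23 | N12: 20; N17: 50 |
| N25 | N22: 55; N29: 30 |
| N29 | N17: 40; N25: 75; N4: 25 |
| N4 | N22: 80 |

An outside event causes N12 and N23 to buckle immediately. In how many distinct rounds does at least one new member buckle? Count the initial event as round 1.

2

Round 1 — N12, N23 buckle (initial).
  N17: +70+50 → 120 ≥ 90
  N22: +30 → 30 < 40
  N4: +10 → 10 < 80
Round 2 — N17 buckles.
  N29: +80 → 80 < 90
No further bucklings.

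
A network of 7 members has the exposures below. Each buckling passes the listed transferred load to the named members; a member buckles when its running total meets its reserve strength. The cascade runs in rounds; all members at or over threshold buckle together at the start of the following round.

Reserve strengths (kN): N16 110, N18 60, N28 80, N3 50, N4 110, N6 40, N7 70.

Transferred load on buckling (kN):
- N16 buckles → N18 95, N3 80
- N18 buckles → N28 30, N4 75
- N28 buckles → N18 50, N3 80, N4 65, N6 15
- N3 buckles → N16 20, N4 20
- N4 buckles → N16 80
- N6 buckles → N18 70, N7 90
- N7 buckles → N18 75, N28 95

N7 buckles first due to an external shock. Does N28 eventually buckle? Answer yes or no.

yes

Round 1 — N7 buckles (initial).
  N18: +75 → 75 ≥ 60
  N28: +95 → 95 ≥ 80
Round 2 — N18, N28 buckle.
  N3: +80 → 80 ≥ 50
  N4: +75+65 → 140 ≥ 110
  N6: +15 → 15 < 40
Round 3 — N3, N4 buckle.
  N16: +20+80 → 100 < 110
No further bucklings.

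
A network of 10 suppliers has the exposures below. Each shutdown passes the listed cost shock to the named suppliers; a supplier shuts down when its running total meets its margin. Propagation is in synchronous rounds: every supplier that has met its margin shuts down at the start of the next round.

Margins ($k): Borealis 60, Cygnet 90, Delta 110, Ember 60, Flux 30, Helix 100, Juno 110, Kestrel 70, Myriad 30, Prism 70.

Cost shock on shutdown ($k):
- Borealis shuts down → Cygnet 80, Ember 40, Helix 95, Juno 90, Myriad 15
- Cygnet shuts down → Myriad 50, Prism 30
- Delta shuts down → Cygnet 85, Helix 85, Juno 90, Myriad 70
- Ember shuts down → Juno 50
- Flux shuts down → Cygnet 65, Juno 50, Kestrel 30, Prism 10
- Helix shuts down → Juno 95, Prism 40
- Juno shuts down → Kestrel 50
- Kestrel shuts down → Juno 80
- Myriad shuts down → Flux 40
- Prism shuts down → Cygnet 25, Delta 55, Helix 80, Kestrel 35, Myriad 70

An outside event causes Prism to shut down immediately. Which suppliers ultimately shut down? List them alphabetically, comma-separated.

Round 1 — Prism shuts down (initial).
  Cygnet: +25 → 25 < 90
  Delta: +55 → 55 < 110
  Helix: +80 → 80 < 100
  Kestrel: +35 → 35 < 70
  Myriad: +70 → 70 ≥ 30
Round 2 — Myriad shuts down.
  Flux: +40 → 40 ≥ 30
Round 3 — Flux shuts down.
  Cygnet: +65 → 90 ≥ 90
  Juno: +50 → 50 < 110
  Kestrel: +30 → 65 < 70
Round 4 — Cygnet shuts down.
No further shutdowns.

Cygnet, Flux, Myriad, Prism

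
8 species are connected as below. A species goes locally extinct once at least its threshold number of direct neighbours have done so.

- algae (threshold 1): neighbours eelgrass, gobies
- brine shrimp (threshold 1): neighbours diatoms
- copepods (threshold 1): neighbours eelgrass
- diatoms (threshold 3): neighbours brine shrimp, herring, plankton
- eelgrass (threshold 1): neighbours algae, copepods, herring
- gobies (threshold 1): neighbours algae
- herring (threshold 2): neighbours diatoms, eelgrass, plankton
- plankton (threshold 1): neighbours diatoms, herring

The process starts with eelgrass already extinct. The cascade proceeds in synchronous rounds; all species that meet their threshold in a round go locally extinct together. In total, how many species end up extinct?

4

Round 1 — eelgrass goes locally extinct (initial).
Round 2 — checking thresholds:
  algae: 1 of 2 neighbours ≥ 1, goes locally extinct.
  copepods: 1 of 1 neighbours ≥ 1, goes locally extinct.
  herring: 1 of 3 neighbours < 2, holds.
Round 3 — checking thresholds:
  gobies: 1 of 1 neighbours ≥ 1, goes locally extinct.
  herring: 1 of 3 neighbours < 2, holds.
Round 4 — no new extinctions; cascade stops.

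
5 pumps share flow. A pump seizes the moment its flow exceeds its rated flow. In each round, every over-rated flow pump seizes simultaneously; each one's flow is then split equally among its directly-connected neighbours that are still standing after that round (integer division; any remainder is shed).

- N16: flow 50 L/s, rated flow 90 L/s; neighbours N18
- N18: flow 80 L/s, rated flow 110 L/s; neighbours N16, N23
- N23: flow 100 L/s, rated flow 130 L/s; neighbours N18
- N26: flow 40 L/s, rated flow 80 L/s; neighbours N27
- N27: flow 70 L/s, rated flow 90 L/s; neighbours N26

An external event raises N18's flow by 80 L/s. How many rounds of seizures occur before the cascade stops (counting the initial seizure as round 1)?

Round 1 — N18 at 160 > 110. N18 seizes.
  N18 sheds 160 L/s to N16, N23: 80 each.
    N16: 50+80 = 130 > 90
    N23: 100+80 = 180 > 130
Round 2 — N16, N23 seize.
  N16 sheds 130 L/s: no online neighbours, lost.
  N23 sheds 180 L/s: no online neighbours, lost.
No further seizures.

2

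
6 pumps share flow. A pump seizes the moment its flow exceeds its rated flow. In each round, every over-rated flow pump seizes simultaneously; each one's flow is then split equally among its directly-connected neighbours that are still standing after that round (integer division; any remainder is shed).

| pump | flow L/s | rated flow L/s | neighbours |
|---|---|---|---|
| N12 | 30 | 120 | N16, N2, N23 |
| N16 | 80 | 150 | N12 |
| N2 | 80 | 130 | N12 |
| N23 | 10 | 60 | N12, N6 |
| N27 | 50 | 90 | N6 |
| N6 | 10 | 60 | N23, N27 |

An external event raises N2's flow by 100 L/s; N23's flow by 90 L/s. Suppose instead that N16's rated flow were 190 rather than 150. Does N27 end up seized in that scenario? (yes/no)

With N16's rated flow at 190:
Round 1 — N2 at 180 > 130; N23 at 100 > 60. N2, N23 seize.
  N2 sheds 180 L/s to N12: 180 each.
    N12: 30+180 = 210 > 120
  N23 sheds 100 L/s to N12, N6: 50 each.
    N12: 210+50 = 260 > 120
    N6: 10+50 = 60 ≤ 60
Round 2 — N12 seizes.
  N12 sheds 260 L/s to N16: 260 each.
    N16: 80+260 = 340 > 190
Round 3 — N16 seizes.
  N16 sheds 340 L/s: no online neighbours, lost.
No further seizures.

no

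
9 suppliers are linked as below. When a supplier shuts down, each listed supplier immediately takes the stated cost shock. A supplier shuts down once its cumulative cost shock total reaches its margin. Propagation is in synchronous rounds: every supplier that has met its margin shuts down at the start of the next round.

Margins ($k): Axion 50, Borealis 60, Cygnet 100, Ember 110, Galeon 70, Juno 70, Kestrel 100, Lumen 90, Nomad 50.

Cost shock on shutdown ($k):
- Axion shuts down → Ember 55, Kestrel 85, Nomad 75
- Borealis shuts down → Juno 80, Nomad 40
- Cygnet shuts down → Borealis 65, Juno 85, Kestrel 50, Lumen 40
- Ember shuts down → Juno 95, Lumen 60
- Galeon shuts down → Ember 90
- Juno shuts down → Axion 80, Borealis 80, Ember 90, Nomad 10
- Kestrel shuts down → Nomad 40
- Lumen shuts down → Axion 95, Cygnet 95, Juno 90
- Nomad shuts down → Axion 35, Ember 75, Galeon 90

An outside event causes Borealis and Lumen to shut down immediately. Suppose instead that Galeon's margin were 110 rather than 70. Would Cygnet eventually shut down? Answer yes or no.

no

With Galeon's margin at 110:
Round 1 — Borealis, Lumen shut down (initial).
  Axion: +95 → 95 ≥ 50
  Cygnet: +95 → 95 < 100
  Juno: +80+90 → 170 ≥ 70
  Nomad: +40 → 40 < 50
Round 2 — Axion, Juno shut down.
  Ember: +55+90 → 145 ≥ 110
  Kestrel: +85 → 85 < 100
  Nomad: +75+10 → 125 ≥ 50
Round 3 — Ember, Nomad shut down.
  Galeon: +90 → 90 < 110
No further shutdowns.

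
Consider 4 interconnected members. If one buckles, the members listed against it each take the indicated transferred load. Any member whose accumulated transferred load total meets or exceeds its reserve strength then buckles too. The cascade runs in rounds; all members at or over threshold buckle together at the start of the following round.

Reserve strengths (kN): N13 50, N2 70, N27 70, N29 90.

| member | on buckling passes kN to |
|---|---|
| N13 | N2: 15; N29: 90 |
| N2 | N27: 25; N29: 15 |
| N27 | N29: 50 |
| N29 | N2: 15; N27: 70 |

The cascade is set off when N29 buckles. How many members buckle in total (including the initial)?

Round 1 — N29 buckles (initial).
  N2: +15 → 15 < 70
  N27: +70 → 70 ≥ 70
Round 2 — N27 buckles.
No further bucklings.

2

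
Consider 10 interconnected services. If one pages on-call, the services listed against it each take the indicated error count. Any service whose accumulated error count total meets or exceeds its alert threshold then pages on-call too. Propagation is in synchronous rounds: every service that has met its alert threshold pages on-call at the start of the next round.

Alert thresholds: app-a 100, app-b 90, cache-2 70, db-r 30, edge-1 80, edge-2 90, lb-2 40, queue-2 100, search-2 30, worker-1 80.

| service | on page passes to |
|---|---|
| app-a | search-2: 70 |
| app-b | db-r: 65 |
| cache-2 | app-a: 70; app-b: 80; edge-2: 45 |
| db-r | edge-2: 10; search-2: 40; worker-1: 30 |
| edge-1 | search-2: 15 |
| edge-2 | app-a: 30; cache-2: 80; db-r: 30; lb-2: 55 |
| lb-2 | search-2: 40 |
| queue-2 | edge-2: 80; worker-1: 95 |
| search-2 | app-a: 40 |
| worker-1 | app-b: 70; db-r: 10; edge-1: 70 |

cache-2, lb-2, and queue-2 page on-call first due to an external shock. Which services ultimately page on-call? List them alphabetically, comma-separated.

Round 1 — cache-2, lb-2, queue-2 page on-call (initial).
  app-a: +70 → 70 < 100
  app-b: +80 → 80 < 90
  edge-2: +45+80 → 125 ≥ 90
  search-2: +40 → 40 ≥ 30
  worker-1: +95 → 95 ≥ 80
Round 2 — edge-2, search-2, worker-1 page on-call.
  app-a: +30+40 → 140 ≥ 100
  app-b: +70 → 150 ≥ 90
  db-r: +30+10 → 40 ≥ 30
  edge-1: +70 → 70 < 80
Round 3 — app-a, app-b, db-r page on-call.
No further pages.

app-a, app-b, cache-2, db-r, edge-2, lb-2, queue-2, search-2, worker-1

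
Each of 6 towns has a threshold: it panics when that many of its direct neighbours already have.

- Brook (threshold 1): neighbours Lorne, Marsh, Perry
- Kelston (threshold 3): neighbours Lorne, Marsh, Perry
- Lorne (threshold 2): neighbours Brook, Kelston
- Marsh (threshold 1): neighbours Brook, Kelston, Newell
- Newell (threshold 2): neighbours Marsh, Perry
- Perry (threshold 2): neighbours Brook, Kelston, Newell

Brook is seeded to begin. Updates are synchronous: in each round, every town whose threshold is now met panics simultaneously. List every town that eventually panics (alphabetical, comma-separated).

Brook, Marsh

Round 1 — Brook panics (initial).
Round 2 — checking thresholds:
  Lorne: 1 of 2 neighbours < 2, holds.
  Marsh: 1 of 3 neighbours ≥ 1, panics.
  Perry: 1 of 3 neighbours < 2, holds.
Round 3 — no new panics; cascade stops.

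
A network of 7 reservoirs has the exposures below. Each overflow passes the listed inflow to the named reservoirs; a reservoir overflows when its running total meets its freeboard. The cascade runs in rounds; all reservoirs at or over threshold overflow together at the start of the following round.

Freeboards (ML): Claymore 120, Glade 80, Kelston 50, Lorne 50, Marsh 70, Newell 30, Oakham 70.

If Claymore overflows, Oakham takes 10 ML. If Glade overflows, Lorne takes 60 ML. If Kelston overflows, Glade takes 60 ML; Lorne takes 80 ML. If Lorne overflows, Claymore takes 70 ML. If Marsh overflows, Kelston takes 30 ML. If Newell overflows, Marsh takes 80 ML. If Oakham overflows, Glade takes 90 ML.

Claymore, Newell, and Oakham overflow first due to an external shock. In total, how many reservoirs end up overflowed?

Round 1 — Claymore, Newell, Oakham overflow (initial).
  Glade: +90 → 90 ≥ 80
  Marsh: +80 → 80 ≥ 70
Round 2 — Glade, Marsh overflow.
  Kelston: +30 → 30 < 50
  Lorne: +60 → 60 ≥ 50
Round 3 — Lorne overflows.
No further overflows.

6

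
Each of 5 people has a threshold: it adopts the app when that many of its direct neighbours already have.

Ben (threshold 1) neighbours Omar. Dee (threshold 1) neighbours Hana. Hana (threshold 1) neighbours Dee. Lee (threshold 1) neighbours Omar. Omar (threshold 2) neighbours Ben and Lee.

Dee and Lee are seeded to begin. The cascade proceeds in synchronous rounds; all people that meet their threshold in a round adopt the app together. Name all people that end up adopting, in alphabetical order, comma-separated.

Dee, Hana, Lee

Round 1 — Dee, Lee adopt the app (initial).
Round 2 — checking thresholds:
  Hana: 1 of 1 neighbours ≥ 1, adopts the app.
  Omar: 1 of 2 neighbours < 2, holds.
Round 3 — no new adoptions; cascade stops.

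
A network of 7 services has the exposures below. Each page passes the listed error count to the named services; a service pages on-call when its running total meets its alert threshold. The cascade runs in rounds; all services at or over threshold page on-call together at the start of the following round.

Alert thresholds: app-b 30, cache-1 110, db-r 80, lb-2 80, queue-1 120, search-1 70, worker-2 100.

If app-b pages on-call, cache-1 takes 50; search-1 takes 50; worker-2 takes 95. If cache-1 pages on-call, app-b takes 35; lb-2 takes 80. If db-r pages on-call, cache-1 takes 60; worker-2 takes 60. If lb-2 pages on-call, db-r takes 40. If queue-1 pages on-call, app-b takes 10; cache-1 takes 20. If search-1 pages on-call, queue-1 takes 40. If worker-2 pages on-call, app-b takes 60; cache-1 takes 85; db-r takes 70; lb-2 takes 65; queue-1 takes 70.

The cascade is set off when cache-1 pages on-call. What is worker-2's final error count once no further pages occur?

95

Round 1 — cache-1 pages on-call (initial).
  app-b: +35 → 35 ≥ 30
  lb-2: +80 → 80 ≥ 80
Round 2 — app-b, lb-2 page on-call.
  db-r: +40 → 40 < 80
  search-1: +50 → 50 < 70
  worker-2: +95 → 95 < 100
No further pages.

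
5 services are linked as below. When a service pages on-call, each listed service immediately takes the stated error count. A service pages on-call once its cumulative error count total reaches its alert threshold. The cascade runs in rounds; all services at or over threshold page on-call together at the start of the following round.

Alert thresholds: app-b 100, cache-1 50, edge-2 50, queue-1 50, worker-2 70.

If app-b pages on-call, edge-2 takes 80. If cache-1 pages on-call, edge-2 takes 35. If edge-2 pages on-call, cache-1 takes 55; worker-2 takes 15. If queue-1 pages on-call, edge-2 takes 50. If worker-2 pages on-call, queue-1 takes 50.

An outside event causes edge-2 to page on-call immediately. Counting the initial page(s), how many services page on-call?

2

Round 1 — edge-2 pages on-call (initial).
  cache-1: +55 → 55 ≥ 50
  worker-2: +15 → 15 < 70
Round 2 — cache-1 pages on-call.
No further pages.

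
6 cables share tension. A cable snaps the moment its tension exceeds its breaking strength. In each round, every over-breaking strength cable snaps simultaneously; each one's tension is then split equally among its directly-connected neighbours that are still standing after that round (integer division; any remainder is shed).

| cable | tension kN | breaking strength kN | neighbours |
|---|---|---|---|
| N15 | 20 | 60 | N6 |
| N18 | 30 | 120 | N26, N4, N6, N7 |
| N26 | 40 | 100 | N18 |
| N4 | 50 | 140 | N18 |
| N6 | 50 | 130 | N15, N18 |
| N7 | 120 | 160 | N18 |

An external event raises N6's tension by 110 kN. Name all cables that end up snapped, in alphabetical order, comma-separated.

Round 1 — N6 at 160 > 130. N6 snaps.
  N6 sheds 160 kN to N15, N18: 80 each.
    N15: 20+80 = 100 > 60
    N18: 30+80 = 110 ≤ 120
Round 2 — N15 snaps.
  N15 sheds 100 kN: no online neighbours, lost.
No further breaks.

N15, N6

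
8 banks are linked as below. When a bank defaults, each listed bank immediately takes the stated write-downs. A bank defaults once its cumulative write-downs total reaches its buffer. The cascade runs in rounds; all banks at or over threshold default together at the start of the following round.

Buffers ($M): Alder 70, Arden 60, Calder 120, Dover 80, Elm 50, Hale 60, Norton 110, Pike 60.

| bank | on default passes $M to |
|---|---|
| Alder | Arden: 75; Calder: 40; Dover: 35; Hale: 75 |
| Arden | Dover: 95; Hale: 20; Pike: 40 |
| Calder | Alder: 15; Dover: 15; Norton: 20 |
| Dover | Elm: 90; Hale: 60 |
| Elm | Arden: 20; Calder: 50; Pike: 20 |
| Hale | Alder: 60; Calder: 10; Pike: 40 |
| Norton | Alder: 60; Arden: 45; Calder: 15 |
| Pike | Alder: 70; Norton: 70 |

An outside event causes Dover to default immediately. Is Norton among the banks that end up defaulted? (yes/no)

Round 1 — Dover defaults (initial).
  Elm: +90 → 90 ≥ 50
  Hale: +60 → 60 ≥ 60
Round 2 — Elm, Hale default.
  Alder: +60 → 60 < 70
  Arden: +20 → 20 < 60
  Calder: +50+10 → 60 < 120
  Pike: +20+40 → 60 ≥ 60
Round 3 — Pike defaults.
  Alder: +70 → 130 ≥ 70
  Norton: +70 → 70 < 110
Round 4 — Alder defaults.
  Arden: +75 → 95 ≥ 60
  Calder: +40 → 100 < 120
Round 5 — Arden defaults.
No further defaults.

no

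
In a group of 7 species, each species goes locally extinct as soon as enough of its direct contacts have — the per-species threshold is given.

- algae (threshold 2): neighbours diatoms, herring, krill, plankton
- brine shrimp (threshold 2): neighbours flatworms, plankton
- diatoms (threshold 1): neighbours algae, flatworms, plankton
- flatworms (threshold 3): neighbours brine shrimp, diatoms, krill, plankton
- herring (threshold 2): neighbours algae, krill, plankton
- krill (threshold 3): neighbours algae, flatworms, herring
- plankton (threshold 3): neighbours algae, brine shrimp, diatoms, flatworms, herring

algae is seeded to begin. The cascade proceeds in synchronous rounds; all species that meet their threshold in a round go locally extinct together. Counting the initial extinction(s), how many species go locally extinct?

Round 1 — algae goes locally extinct (initial).
Round 2 — checking thresholds:
  diatoms: 1 of 3 neighbours ≥ 1, goes locally extinct.
  herring: 1 of 3 neighbours < 2, below threshold.
  krill: 1 of 3 neighbours < 3, below threshold.
  plankton: 1 of 5 neighbours < 3, below threshold.
Round 3 — no new extinctions; cascade stops.

2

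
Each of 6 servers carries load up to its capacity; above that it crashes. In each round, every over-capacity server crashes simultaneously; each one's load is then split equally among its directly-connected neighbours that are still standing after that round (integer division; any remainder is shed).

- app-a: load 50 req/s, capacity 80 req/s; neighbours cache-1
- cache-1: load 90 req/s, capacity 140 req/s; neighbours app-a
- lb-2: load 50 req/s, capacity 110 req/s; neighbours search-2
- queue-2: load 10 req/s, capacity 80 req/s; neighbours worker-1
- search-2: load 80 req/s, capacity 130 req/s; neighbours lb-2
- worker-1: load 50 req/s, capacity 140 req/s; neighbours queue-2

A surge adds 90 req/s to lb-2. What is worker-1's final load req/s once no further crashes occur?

50

Round 1 — lb-2 at 140 > 110. lb-2 crashes.
  lb-2 sheds 140 req/s to search-2: 140 each.
    search-2: 80+140 = 220 > 130
Round 2 — search-2 crashes.
  search-2 sheds 220 req/s: no online neighbours, lost.
No further crashes.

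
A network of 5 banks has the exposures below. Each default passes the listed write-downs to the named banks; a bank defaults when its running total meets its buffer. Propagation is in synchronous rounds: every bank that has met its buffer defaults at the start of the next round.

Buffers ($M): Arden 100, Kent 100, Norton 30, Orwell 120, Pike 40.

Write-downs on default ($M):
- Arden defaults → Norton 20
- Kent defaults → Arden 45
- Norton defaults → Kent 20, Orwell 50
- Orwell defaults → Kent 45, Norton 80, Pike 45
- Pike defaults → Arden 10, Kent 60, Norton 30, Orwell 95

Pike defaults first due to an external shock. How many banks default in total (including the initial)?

4

Round 1 — Pike defaults (initial).
  Arden: +10 → 10 < 100
  Kent: +60 → 60 < 100
  Norton: +30 → 30 ≥ 30
  Orwell: +95 → 95 < 120
Round 2 — Norton defaults.
  Kent: +20 → 80 < 100
  Orwell: +50 → 145 ≥ 120
Round 3 — Orwell defaults.
  Kent: +45 → 125 ≥ 100
Round 4 — Kent defaults.
  Arden: +45 → 55 < 100
No further defaults.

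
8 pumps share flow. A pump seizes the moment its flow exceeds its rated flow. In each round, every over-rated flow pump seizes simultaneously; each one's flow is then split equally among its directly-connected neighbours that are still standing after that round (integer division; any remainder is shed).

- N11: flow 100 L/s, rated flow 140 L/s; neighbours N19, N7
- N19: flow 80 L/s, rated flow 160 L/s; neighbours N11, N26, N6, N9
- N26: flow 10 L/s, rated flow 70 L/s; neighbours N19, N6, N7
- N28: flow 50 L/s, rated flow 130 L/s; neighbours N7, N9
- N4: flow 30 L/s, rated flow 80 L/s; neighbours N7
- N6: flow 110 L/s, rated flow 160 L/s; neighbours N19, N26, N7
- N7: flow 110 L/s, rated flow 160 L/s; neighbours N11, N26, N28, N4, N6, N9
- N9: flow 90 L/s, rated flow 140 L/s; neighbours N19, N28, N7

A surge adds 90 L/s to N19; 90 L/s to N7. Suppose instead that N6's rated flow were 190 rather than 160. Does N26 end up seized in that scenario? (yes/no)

yes

With N6's rated flow at 190:
Round 1 — N19 at 170 > 160; N7 at 200 > 160. N19, N7 seize.
  N19 sheds 170 L/s to N11, N26, N6, N9: 42 each (2 lost).
    N11: 100+42 = 142 > 140
    N26: 10+42 = 52 ≤ 70
    N6: 110+42 = 152 ≤ 190
    N9: 90+42 = 132 ≤ 140
  N7 sheds 200 L/s to N11, N26, N28, N4, N6, N9: 33 each (2 lost).
    N11: 142+33 = 175 > 140
    N26: 52+33 = 85 > 70
    N28: 50+33 = 83 ≤ 130
    N4: 30+33 = 63 ≤ 80
    N6: 152+33 = 185 ≤ 190
    N9: 132+33 = 165 > 140
Round 2 — N11, N26, N9 seize.
  N11 sheds 175 L/s: no online neighbours, lost.
  N26 sheds 85 L/s to N6: 85 each.
    N6: 185+85 = 270 > 190
  N9 sheds 165 L/s to N28: 165 each.
    N28: 83+165 = 248 > 130
Round 3 — N28, N6 seize.
  N28 sheds 248 L/s: no online neighbours, lost.
  N6 sheds 270 L/s: no online neighbours, lost.
No further seizures.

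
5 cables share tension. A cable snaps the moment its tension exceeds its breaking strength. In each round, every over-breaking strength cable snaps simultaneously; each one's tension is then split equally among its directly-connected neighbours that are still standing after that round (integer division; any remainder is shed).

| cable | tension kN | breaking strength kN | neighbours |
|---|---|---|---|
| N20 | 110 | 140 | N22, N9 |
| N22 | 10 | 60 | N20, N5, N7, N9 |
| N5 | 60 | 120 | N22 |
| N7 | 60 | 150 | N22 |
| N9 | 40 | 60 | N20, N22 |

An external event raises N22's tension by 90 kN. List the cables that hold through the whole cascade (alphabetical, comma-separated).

Round 1 — N22 at 100 > 60. N22 snaps.
  N22 sheds 100 kN to N20, N5, N7, N9: 25 each.
    N20: 110+25 = 135 ≤ 140
    N5: 60+25 = 85 ≤ 120
    N7: 60+25 = 85 ≤ 150
    N9: 40+25 = 65 > 60
Round 2 — N9 snaps.
  N9 sheds 65 kN to N20: 65 each.
    N20: 135+65 = 200 > 140
Round 3 — N20 snaps.
  N20 sheds 200 kN: no online neighbours, lost.
No further breaks.

N5, N7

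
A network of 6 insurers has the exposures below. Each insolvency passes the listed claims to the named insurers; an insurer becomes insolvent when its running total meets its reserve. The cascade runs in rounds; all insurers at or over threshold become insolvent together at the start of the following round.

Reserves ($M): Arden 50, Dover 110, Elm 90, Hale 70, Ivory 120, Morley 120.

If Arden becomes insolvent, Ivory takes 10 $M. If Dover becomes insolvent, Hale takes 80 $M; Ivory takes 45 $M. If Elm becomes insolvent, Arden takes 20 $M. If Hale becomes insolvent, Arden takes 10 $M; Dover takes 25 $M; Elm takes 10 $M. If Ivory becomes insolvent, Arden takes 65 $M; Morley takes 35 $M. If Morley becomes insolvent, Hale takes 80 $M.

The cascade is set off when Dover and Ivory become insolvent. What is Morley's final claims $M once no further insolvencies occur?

35

Round 1 — Dover, Ivory become insolvent (initial).
  Arden: +65 → 65 ≥ 50
  Hale: +80 → 80 ≥ 70
  Morley: +35 → 35 < 120
Round 2 — Arden, Hale become insolvent.
  Elm: +10 → 10 < 90
No further insolvencies.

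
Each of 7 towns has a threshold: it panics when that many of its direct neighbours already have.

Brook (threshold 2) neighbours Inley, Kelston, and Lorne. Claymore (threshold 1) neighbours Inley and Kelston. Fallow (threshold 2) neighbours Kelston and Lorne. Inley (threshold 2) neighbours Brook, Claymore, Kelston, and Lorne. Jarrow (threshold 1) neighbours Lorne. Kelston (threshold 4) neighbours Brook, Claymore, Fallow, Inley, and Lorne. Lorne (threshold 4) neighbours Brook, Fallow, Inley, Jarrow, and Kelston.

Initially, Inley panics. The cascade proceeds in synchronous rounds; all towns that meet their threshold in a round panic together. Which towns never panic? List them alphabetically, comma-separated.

Brook, Fallow, Jarrow, Kelston, Lorne

Round 1 — Inley panics (initial).
Round 2 — checking thresholds:
  Brook: 1 of 3 neighbours < 2, below threshold.
  Claymore: 1 of 2 neighbours ≥ 1, panics.
  Kelston: 1 of 5 neighbours < 4, below threshold.
  Lorne: 1 of 5 neighbours < 4, below threshold.
Round 3 — no new panics; cascade stops.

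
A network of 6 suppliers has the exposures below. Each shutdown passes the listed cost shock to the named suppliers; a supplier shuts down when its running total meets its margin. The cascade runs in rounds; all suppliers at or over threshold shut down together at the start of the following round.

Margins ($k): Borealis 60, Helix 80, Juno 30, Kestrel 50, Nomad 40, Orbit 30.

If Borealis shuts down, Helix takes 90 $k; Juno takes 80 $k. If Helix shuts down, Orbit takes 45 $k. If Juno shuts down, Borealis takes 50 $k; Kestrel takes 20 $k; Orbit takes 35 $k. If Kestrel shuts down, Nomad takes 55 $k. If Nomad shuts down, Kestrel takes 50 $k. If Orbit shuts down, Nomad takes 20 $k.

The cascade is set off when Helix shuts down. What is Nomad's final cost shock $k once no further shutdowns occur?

Round 1 — Helix shuts down (initial).
  Orbit: +45 → 45 ≥ 30
Round 2 — Orbit shuts down.
  Nomad: +20 → 20 < 40
No further shutdowns.

20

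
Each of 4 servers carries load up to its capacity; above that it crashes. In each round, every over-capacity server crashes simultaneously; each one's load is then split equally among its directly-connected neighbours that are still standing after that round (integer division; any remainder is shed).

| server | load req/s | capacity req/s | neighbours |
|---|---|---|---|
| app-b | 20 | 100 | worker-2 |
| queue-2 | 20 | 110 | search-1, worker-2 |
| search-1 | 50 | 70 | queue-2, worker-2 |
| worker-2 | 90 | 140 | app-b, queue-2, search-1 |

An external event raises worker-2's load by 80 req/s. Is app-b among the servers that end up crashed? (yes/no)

no

Round 1 — worker-2 at 170 > 140. worker-2 crashes.
  worker-2 sheds 170 req/s to app-b, queue-2, search-1: 56 each (2 lost).
    app-b: 20+56 = 76 ≤ 100
    queue-2: 20+56 = 76 ≤ 110
    search-1: 50+56 = 106 > 70
Round 2 — search-1 crashes.
  search-1 sheds 106 req/s to queue-2: 106 each.
    queue-2: 76+106 = 182 > 110
Round 3 — queue-2 crashes.
  queue-2 sheds 182 req/s: no online neighbours, lost.
No further crashes.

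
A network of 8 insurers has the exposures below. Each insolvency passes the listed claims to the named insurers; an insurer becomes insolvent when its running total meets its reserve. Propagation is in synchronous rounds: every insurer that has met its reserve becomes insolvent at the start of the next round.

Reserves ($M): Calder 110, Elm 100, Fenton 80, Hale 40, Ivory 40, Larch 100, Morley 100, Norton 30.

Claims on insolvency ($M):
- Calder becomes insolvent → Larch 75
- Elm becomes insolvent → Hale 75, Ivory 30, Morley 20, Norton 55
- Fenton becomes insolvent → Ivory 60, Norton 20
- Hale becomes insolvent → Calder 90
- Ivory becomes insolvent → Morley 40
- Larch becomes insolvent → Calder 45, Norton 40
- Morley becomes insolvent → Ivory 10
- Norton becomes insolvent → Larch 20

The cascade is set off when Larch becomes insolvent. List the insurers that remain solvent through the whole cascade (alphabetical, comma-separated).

Round 1 — Larch becomes insolvent (initial).
  Calder: +45 → 45 < 110
  Norton: +40 → 40 ≥ 30
Round 2 — Norton becomes insolvent.
No further insolvencies.

Calder, Elm, Fenton, Hale, Ivory, Morley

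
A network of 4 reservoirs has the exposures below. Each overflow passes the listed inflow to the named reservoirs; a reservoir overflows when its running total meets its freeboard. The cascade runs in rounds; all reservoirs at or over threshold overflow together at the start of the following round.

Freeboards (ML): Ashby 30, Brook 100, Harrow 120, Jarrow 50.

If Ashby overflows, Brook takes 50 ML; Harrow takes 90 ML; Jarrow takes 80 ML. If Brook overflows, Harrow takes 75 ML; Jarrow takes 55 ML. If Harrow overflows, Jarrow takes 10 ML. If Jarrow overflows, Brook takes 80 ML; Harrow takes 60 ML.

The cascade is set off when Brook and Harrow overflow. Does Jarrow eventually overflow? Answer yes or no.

yes

Round 1 — Brook, Harrow overflow (initial).
  Jarrow: +55+10 → 65 ≥ 50
Round 2 — Jarrow overflows.
No further overflows.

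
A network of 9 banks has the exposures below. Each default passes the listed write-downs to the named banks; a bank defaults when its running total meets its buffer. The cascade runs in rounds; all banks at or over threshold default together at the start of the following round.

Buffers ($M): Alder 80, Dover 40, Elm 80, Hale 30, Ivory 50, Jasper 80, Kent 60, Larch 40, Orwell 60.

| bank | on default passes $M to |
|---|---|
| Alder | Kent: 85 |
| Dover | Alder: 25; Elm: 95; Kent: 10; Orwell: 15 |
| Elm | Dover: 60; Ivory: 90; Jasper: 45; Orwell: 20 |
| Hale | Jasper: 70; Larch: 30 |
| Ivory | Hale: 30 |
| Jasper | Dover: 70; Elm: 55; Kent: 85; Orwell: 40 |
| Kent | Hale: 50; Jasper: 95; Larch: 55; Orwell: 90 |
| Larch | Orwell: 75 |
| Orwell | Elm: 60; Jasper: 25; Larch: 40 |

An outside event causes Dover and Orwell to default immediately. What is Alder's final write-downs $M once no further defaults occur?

Round 1 — Dover, Orwell default (initial).
  Alder: +25 → 25 < 80
  Elm: +95+60 → 155 ≥ 80
  Jasper: +25 → 25 < 80
  Kent: +10 → 10 < 60
  Larch: +40 → 40 ≥ 40
Round 2 — Elm, Larch default.
  Ivory: +90 → 90 ≥ 50
  Jasper: +45 → 70 < 80
Round 3 — Ivory defaults.
  Hale: +30 → 30 ≥ 30
Round 4 — Hale defaults.
  Jasper: +70 → 140 ≥ 80
Round 5 — Jasper defaults.
  Kent: +85 → 95 ≥ 60
Round 6 — Kent defaults.
No further defaults.

25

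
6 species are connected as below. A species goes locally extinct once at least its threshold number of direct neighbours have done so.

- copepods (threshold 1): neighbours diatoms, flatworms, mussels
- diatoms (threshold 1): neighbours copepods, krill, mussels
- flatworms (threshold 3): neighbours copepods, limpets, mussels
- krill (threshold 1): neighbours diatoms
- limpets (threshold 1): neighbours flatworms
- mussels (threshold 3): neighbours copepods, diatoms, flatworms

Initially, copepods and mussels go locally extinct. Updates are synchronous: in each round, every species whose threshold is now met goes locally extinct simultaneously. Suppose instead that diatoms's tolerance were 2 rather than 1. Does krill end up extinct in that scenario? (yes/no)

yes

With diatoms's tolerance at 2:
Round 1 — copepods, mussels go locally extinct (initial).
Round 2 — checking thresholds:
  diatoms: 2 of 3 neighbours ≥ 2, goes locally extinct.
  flatworms: 2 of 3 neighbours < 3, holds.
Round 3 — checking thresholds:
  flatworms: 2 of 3 neighbours < 3, holds.
  krill: 1 of 1 neighbours ≥ 1, goes locally extinct.
Round 4 — no new extinctions; cascade stops.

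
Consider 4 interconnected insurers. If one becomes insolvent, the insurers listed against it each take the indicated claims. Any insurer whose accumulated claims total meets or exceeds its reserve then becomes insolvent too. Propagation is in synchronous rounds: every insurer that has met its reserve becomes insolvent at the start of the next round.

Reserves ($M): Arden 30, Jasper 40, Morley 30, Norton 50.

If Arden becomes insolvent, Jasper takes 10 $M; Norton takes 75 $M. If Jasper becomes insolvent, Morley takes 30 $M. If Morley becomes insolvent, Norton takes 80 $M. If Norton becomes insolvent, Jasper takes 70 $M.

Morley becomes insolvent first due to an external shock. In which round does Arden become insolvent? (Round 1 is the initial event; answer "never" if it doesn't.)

never

Round 1 — Morley becomes insolvent (initial).
  Norton: +80 → 80 ≥ 50
Round 2 — Norton becomes insolvent.
  Jasper: +70 → 70 ≥ 40
Round 3 — Jasper becomes insolvent.
No further insolvencies.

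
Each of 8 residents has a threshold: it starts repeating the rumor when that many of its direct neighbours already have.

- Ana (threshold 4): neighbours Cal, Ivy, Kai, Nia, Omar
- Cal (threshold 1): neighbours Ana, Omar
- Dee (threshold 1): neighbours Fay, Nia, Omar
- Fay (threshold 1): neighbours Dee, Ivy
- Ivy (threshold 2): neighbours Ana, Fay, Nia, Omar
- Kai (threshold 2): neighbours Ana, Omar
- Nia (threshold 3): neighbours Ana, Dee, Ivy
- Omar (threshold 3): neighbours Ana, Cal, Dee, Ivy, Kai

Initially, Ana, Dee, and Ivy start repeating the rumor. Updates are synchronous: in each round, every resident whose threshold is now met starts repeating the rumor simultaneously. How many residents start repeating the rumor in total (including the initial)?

8

Round 1 — Ana, Dee, Ivy start repeating the rumor (initial).
Round 2 — checking thresholds:
  Cal: 1 of 2 neighbours ≥ 1, starts repeating the rumor.
  Fay: 2 of 2 neighbours ≥ 1, starts repeating the rumor.
  Kai: 1 of 2 neighbours < 2, holds.
  Nia: 3 of 3 neighbours ≥ 3, starts repeating the rumor.
  Omar: 3 of 5 neighbours ≥ 3, starts repeating the rumor.
Round 3 — checking thresholds:
  Kai: 2 of 2 neighbours ≥ 2, starts repeating the rumor.
Round 4 — no new spreads; cascade stops.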